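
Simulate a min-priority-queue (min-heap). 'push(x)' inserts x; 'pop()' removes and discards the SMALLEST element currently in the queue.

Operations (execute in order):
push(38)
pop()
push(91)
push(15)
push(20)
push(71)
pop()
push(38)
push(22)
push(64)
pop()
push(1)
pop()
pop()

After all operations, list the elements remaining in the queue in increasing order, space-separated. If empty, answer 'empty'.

push(38): heap contents = [38]
pop() → 38: heap contents = []
push(91): heap contents = [91]
push(15): heap contents = [15, 91]
push(20): heap contents = [15, 20, 91]
push(71): heap contents = [15, 20, 71, 91]
pop() → 15: heap contents = [20, 71, 91]
push(38): heap contents = [20, 38, 71, 91]
push(22): heap contents = [20, 22, 38, 71, 91]
push(64): heap contents = [20, 22, 38, 64, 71, 91]
pop() → 20: heap contents = [22, 38, 64, 71, 91]
push(1): heap contents = [1, 22, 38, 64, 71, 91]
pop() → 1: heap contents = [22, 38, 64, 71, 91]
pop() → 22: heap contents = [38, 64, 71, 91]

Answer: 38 64 71 91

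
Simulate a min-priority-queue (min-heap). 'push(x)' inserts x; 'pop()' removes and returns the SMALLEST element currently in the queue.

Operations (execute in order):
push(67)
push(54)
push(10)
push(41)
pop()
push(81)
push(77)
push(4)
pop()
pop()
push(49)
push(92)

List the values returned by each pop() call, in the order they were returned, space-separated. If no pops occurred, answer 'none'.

Answer: 10 4 41

Derivation:
push(67): heap contents = [67]
push(54): heap contents = [54, 67]
push(10): heap contents = [10, 54, 67]
push(41): heap contents = [10, 41, 54, 67]
pop() → 10: heap contents = [41, 54, 67]
push(81): heap contents = [41, 54, 67, 81]
push(77): heap contents = [41, 54, 67, 77, 81]
push(4): heap contents = [4, 41, 54, 67, 77, 81]
pop() → 4: heap contents = [41, 54, 67, 77, 81]
pop() → 41: heap contents = [54, 67, 77, 81]
push(49): heap contents = [49, 54, 67, 77, 81]
push(92): heap contents = [49, 54, 67, 77, 81, 92]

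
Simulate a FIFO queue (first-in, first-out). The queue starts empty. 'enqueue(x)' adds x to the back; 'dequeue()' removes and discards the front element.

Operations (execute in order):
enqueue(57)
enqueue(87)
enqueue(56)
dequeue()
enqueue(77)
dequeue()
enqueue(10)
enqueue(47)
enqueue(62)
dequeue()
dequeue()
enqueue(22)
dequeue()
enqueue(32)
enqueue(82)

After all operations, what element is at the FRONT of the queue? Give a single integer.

enqueue(57): queue = [57]
enqueue(87): queue = [57, 87]
enqueue(56): queue = [57, 87, 56]
dequeue(): queue = [87, 56]
enqueue(77): queue = [87, 56, 77]
dequeue(): queue = [56, 77]
enqueue(10): queue = [56, 77, 10]
enqueue(47): queue = [56, 77, 10, 47]
enqueue(62): queue = [56, 77, 10, 47, 62]
dequeue(): queue = [77, 10, 47, 62]
dequeue(): queue = [10, 47, 62]
enqueue(22): queue = [10, 47, 62, 22]
dequeue(): queue = [47, 62, 22]
enqueue(32): queue = [47, 62, 22, 32]
enqueue(82): queue = [47, 62, 22, 32, 82]

Answer: 47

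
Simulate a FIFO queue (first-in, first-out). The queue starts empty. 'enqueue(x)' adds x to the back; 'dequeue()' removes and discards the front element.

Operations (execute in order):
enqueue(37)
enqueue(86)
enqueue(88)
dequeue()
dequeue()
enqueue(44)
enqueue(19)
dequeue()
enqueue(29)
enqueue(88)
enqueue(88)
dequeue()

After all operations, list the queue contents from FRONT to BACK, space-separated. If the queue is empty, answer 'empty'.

enqueue(37): [37]
enqueue(86): [37, 86]
enqueue(88): [37, 86, 88]
dequeue(): [86, 88]
dequeue(): [88]
enqueue(44): [88, 44]
enqueue(19): [88, 44, 19]
dequeue(): [44, 19]
enqueue(29): [44, 19, 29]
enqueue(88): [44, 19, 29, 88]
enqueue(88): [44, 19, 29, 88, 88]
dequeue(): [19, 29, 88, 88]

Answer: 19 29 88 88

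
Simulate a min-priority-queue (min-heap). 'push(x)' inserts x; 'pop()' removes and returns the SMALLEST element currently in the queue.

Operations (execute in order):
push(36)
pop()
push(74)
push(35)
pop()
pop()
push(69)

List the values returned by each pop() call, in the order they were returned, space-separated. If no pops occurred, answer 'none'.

push(36): heap contents = [36]
pop() → 36: heap contents = []
push(74): heap contents = [74]
push(35): heap contents = [35, 74]
pop() → 35: heap contents = [74]
pop() → 74: heap contents = []
push(69): heap contents = [69]

Answer: 36 35 74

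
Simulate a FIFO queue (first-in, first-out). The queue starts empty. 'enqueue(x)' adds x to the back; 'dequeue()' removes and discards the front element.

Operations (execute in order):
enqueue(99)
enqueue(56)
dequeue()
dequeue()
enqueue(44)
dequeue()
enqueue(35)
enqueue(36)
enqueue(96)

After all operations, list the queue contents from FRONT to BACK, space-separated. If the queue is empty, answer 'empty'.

enqueue(99): [99]
enqueue(56): [99, 56]
dequeue(): [56]
dequeue(): []
enqueue(44): [44]
dequeue(): []
enqueue(35): [35]
enqueue(36): [35, 36]
enqueue(96): [35, 36, 96]

Answer: 35 36 96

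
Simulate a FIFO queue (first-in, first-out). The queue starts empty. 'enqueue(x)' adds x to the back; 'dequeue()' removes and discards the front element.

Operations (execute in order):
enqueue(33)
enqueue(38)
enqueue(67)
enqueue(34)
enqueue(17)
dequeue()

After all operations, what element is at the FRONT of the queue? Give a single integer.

Answer: 38

Derivation:
enqueue(33): queue = [33]
enqueue(38): queue = [33, 38]
enqueue(67): queue = [33, 38, 67]
enqueue(34): queue = [33, 38, 67, 34]
enqueue(17): queue = [33, 38, 67, 34, 17]
dequeue(): queue = [38, 67, 34, 17]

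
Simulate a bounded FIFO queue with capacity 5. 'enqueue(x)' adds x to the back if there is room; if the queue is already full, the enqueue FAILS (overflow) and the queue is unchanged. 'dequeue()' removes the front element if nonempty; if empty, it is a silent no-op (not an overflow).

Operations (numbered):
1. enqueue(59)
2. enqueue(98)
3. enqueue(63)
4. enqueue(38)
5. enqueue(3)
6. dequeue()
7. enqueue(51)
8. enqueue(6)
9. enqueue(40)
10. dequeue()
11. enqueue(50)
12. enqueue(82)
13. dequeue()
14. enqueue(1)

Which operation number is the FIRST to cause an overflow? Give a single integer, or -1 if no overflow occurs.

1. enqueue(59): size=1
2. enqueue(98): size=2
3. enqueue(63): size=3
4. enqueue(38): size=4
5. enqueue(3): size=5
6. dequeue(): size=4
7. enqueue(51): size=5
8. enqueue(6): size=5=cap → OVERFLOW (fail)
9. enqueue(40): size=5=cap → OVERFLOW (fail)
10. dequeue(): size=4
11. enqueue(50): size=5
12. enqueue(82): size=5=cap → OVERFLOW (fail)
13. dequeue(): size=4
14. enqueue(1): size=5

Answer: 8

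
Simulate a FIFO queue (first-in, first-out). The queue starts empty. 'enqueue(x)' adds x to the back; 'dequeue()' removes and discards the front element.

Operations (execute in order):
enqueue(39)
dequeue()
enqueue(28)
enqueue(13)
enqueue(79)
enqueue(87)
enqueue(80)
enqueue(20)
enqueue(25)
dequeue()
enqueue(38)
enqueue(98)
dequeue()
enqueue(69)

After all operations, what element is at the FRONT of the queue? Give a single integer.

enqueue(39): queue = [39]
dequeue(): queue = []
enqueue(28): queue = [28]
enqueue(13): queue = [28, 13]
enqueue(79): queue = [28, 13, 79]
enqueue(87): queue = [28, 13, 79, 87]
enqueue(80): queue = [28, 13, 79, 87, 80]
enqueue(20): queue = [28, 13, 79, 87, 80, 20]
enqueue(25): queue = [28, 13, 79, 87, 80, 20, 25]
dequeue(): queue = [13, 79, 87, 80, 20, 25]
enqueue(38): queue = [13, 79, 87, 80, 20, 25, 38]
enqueue(98): queue = [13, 79, 87, 80, 20, 25, 38, 98]
dequeue(): queue = [79, 87, 80, 20, 25, 38, 98]
enqueue(69): queue = [79, 87, 80, 20, 25, 38, 98, 69]

Answer: 79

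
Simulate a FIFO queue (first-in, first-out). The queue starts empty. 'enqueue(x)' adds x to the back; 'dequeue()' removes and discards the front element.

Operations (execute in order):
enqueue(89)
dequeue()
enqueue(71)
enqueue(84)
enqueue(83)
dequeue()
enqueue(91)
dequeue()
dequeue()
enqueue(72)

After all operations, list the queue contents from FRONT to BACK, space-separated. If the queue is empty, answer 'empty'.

enqueue(89): [89]
dequeue(): []
enqueue(71): [71]
enqueue(84): [71, 84]
enqueue(83): [71, 84, 83]
dequeue(): [84, 83]
enqueue(91): [84, 83, 91]
dequeue(): [83, 91]
dequeue(): [91]
enqueue(72): [91, 72]

Answer: 91 72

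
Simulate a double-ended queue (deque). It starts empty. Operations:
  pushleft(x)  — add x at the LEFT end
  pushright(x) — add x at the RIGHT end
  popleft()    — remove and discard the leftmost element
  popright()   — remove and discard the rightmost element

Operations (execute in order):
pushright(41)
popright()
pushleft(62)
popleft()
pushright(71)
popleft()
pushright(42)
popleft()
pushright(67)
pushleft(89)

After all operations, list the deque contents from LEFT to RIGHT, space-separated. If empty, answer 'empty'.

Answer: 89 67

Derivation:
pushright(41): [41]
popright(): []
pushleft(62): [62]
popleft(): []
pushright(71): [71]
popleft(): []
pushright(42): [42]
popleft(): []
pushright(67): [67]
pushleft(89): [89, 67]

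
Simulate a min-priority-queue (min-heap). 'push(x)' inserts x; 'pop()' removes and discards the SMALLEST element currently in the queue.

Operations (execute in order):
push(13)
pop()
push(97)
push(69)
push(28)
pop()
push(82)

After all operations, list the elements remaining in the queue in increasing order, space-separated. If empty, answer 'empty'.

push(13): heap contents = [13]
pop() → 13: heap contents = []
push(97): heap contents = [97]
push(69): heap contents = [69, 97]
push(28): heap contents = [28, 69, 97]
pop() → 28: heap contents = [69, 97]
push(82): heap contents = [69, 82, 97]

Answer: 69 82 97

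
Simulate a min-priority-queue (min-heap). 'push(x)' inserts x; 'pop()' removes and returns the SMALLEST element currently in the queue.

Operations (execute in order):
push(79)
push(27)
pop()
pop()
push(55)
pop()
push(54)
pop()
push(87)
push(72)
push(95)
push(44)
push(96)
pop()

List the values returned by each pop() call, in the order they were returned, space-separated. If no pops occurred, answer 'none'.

push(79): heap contents = [79]
push(27): heap contents = [27, 79]
pop() → 27: heap contents = [79]
pop() → 79: heap contents = []
push(55): heap contents = [55]
pop() → 55: heap contents = []
push(54): heap contents = [54]
pop() → 54: heap contents = []
push(87): heap contents = [87]
push(72): heap contents = [72, 87]
push(95): heap contents = [72, 87, 95]
push(44): heap contents = [44, 72, 87, 95]
push(96): heap contents = [44, 72, 87, 95, 96]
pop() → 44: heap contents = [72, 87, 95, 96]

Answer: 27 79 55 54 44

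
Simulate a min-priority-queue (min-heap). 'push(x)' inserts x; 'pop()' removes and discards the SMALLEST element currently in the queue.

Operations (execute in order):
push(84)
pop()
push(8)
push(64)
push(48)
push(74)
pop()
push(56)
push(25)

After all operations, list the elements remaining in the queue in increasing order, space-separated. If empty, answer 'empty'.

push(84): heap contents = [84]
pop() → 84: heap contents = []
push(8): heap contents = [8]
push(64): heap contents = [8, 64]
push(48): heap contents = [8, 48, 64]
push(74): heap contents = [8, 48, 64, 74]
pop() → 8: heap contents = [48, 64, 74]
push(56): heap contents = [48, 56, 64, 74]
push(25): heap contents = [25, 48, 56, 64, 74]

Answer: 25 48 56 64 74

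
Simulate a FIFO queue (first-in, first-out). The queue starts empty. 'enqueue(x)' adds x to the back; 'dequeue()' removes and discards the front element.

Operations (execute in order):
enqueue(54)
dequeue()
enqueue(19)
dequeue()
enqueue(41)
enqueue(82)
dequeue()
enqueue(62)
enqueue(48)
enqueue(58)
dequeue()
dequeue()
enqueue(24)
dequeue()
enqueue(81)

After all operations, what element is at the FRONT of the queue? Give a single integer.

Answer: 58

Derivation:
enqueue(54): queue = [54]
dequeue(): queue = []
enqueue(19): queue = [19]
dequeue(): queue = []
enqueue(41): queue = [41]
enqueue(82): queue = [41, 82]
dequeue(): queue = [82]
enqueue(62): queue = [82, 62]
enqueue(48): queue = [82, 62, 48]
enqueue(58): queue = [82, 62, 48, 58]
dequeue(): queue = [62, 48, 58]
dequeue(): queue = [48, 58]
enqueue(24): queue = [48, 58, 24]
dequeue(): queue = [58, 24]
enqueue(81): queue = [58, 24, 81]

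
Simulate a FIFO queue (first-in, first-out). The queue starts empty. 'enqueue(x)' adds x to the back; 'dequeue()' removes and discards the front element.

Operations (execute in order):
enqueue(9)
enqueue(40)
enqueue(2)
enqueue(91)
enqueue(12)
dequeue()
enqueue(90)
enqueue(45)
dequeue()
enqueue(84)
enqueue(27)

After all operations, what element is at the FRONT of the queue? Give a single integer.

Answer: 2

Derivation:
enqueue(9): queue = [9]
enqueue(40): queue = [9, 40]
enqueue(2): queue = [9, 40, 2]
enqueue(91): queue = [9, 40, 2, 91]
enqueue(12): queue = [9, 40, 2, 91, 12]
dequeue(): queue = [40, 2, 91, 12]
enqueue(90): queue = [40, 2, 91, 12, 90]
enqueue(45): queue = [40, 2, 91, 12, 90, 45]
dequeue(): queue = [2, 91, 12, 90, 45]
enqueue(84): queue = [2, 91, 12, 90, 45, 84]
enqueue(27): queue = [2, 91, 12, 90, 45, 84, 27]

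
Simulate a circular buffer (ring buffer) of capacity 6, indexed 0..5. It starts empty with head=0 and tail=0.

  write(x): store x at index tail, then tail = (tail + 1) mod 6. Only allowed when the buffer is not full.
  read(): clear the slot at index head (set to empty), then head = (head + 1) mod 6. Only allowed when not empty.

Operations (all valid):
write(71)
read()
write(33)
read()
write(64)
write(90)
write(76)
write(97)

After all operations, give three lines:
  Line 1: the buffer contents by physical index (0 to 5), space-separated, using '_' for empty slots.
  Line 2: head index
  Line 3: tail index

write(71): buf=[71 _ _ _ _ _], head=0, tail=1, size=1
read(): buf=[_ _ _ _ _ _], head=1, tail=1, size=0
write(33): buf=[_ 33 _ _ _ _], head=1, tail=2, size=1
read(): buf=[_ _ _ _ _ _], head=2, tail=2, size=0
write(64): buf=[_ _ 64 _ _ _], head=2, tail=3, size=1
write(90): buf=[_ _ 64 90 _ _], head=2, tail=4, size=2
write(76): buf=[_ _ 64 90 76 _], head=2, tail=5, size=3
write(97): buf=[_ _ 64 90 76 97], head=2, tail=0, size=4

Answer: _ _ 64 90 76 97
2
0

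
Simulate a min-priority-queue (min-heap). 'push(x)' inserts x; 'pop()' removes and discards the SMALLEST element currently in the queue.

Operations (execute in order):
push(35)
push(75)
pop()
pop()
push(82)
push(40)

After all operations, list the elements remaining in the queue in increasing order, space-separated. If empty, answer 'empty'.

Answer: 40 82

Derivation:
push(35): heap contents = [35]
push(75): heap contents = [35, 75]
pop() → 35: heap contents = [75]
pop() → 75: heap contents = []
push(82): heap contents = [82]
push(40): heap contents = [40, 82]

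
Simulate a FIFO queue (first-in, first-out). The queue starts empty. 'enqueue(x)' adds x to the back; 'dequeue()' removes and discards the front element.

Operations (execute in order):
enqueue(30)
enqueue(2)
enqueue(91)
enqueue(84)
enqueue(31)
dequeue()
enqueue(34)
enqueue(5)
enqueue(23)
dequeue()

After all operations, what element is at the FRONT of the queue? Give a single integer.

enqueue(30): queue = [30]
enqueue(2): queue = [30, 2]
enqueue(91): queue = [30, 2, 91]
enqueue(84): queue = [30, 2, 91, 84]
enqueue(31): queue = [30, 2, 91, 84, 31]
dequeue(): queue = [2, 91, 84, 31]
enqueue(34): queue = [2, 91, 84, 31, 34]
enqueue(5): queue = [2, 91, 84, 31, 34, 5]
enqueue(23): queue = [2, 91, 84, 31, 34, 5, 23]
dequeue(): queue = [91, 84, 31, 34, 5, 23]

Answer: 91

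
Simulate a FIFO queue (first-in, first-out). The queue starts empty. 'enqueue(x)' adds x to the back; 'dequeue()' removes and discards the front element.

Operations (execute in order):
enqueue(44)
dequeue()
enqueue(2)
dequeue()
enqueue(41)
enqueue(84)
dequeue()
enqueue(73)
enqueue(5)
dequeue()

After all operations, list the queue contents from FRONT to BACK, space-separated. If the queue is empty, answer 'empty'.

Answer: 73 5

Derivation:
enqueue(44): [44]
dequeue(): []
enqueue(2): [2]
dequeue(): []
enqueue(41): [41]
enqueue(84): [41, 84]
dequeue(): [84]
enqueue(73): [84, 73]
enqueue(5): [84, 73, 5]
dequeue(): [73, 5]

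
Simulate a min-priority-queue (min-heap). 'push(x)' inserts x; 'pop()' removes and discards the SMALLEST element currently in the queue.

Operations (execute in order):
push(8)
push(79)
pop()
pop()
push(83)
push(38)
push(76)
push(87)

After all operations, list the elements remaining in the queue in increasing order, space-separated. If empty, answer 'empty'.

Answer: 38 76 83 87

Derivation:
push(8): heap contents = [8]
push(79): heap contents = [8, 79]
pop() → 8: heap contents = [79]
pop() → 79: heap contents = []
push(83): heap contents = [83]
push(38): heap contents = [38, 83]
push(76): heap contents = [38, 76, 83]
push(87): heap contents = [38, 76, 83, 87]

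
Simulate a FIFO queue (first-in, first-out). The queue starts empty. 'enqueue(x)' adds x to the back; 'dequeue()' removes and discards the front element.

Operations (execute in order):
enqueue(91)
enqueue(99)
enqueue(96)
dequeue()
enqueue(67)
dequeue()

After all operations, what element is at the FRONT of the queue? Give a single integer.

Answer: 96

Derivation:
enqueue(91): queue = [91]
enqueue(99): queue = [91, 99]
enqueue(96): queue = [91, 99, 96]
dequeue(): queue = [99, 96]
enqueue(67): queue = [99, 96, 67]
dequeue(): queue = [96, 67]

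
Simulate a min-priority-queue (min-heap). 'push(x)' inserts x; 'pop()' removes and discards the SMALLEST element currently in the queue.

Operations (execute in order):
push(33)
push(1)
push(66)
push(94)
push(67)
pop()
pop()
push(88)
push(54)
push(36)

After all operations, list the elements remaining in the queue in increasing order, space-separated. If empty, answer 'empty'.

Answer: 36 54 66 67 88 94

Derivation:
push(33): heap contents = [33]
push(1): heap contents = [1, 33]
push(66): heap contents = [1, 33, 66]
push(94): heap contents = [1, 33, 66, 94]
push(67): heap contents = [1, 33, 66, 67, 94]
pop() → 1: heap contents = [33, 66, 67, 94]
pop() → 33: heap contents = [66, 67, 94]
push(88): heap contents = [66, 67, 88, 94]
push(54): heap contents = [54, 66, 67, 88, 94]
push(36): heap contents = [36, 54, 66, 67, 88, 94]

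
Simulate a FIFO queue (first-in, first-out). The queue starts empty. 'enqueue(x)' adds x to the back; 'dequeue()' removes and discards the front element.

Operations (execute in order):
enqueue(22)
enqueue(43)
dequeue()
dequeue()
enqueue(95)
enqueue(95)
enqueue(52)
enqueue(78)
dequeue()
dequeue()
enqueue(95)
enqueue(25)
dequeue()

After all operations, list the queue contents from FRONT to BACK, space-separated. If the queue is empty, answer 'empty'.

Answer: 78 95 25

Derivation:
enqueue(22): [22]
enqueue(43): [22, 43]
dequeue(): [43]
dequeue(): []
enqueue(95): [95]
enqueue(95): [95, 95]
enqueue(52): [95, 95, 52]
enqueue(78): [95, 95, 52, 78]
dequeue(): [95, 52, 78]
dequeue(): [52, 78]
enqueue(95): [52, 78, 95]
enqueue(25): [52, 78, 95, 25]
dequeue(): [78, 95, 25]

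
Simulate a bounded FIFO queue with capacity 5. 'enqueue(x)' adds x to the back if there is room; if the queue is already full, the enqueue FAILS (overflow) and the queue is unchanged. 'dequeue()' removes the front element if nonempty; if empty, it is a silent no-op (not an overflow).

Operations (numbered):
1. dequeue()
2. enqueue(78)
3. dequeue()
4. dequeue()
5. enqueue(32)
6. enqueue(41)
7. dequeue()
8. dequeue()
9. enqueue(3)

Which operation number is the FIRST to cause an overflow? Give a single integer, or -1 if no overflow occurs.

1. dequeue(): empty, no-op, size=0
2. enqueue(78): size=1
3. dequeue(): size=0
4. dequeue(): empty, no-op, size=0
5. enqueue(32): size=1
6. enqueue(41): size=2
7. dequeue(): size=1
8. dequeue(): size=0
9. enqueue(3): size=1

Answer: -1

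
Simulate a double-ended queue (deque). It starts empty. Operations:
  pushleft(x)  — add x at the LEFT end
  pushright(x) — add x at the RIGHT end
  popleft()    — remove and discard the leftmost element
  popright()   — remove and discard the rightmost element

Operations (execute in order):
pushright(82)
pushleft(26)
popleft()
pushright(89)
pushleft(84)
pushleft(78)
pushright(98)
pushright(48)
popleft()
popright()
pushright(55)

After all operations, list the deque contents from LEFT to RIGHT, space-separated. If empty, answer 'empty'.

Answer: 84 82 89 98 55

Derivation:
pushright(82): [82]
pushleft(26): [26, 82]
popleft(): [82]
pushright(89): [82, 89]
pushleft(84): [84, 82, 89]
pushleft(78): [78, 84, 82, 89]
pushright(98): [78, 84, 82, 89, 98]
pushright(48): [78, 84, 82, 89, 98, 48]
popleft(): [84, 82, 89, 98, 48]
popright(): [84, 82, 89, 98]
pushright(55): [84, 82, 89, 98, 55]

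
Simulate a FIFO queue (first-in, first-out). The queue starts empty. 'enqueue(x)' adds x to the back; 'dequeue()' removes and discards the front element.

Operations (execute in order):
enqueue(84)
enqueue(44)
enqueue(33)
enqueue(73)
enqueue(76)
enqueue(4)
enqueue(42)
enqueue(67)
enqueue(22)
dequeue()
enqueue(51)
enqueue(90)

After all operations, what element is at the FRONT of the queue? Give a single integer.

Answer: 44

Derivation:
enqueue(84): queue = [84]
enqueue(44): queue = [84, 44]
enqueue(33): queue = [84, 44, 33]
enqueue(73): queue = [84, 44, 33, 73]
enqueue(76): queue = [84, 44, 33, 73, 76]
enqueue(4): queue = [84, 44, 33, 73, 76, 4]
enqueue(42): queue = [84, 44, 33, 73, 76, 4, 42]
enqueue(67): queue = [84, 44, 33, 73, 76, 4, 42, 67]
enqueue(22): queue = [84, 44, 33, 73, 76, 4, 42, 67, 22]
dequeue(): queue = [44, 33, 73, 76, 4, 42, 67, 22]
enqueue(51): queue = [44, 33, 73, 76, 4, 42, 67, 22, 51]
enqueue(90): queue = [44, 33, 73, 76, 4, 42, 67, 22, 51, 90]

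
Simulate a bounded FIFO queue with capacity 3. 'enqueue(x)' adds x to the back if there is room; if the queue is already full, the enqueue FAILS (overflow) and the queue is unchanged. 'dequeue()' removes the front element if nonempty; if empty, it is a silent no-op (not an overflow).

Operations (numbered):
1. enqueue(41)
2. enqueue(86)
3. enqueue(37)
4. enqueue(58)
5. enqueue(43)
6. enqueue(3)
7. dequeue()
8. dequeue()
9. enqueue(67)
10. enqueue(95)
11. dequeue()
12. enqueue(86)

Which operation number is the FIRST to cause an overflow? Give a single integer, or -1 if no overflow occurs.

Answer: 4

Derivation:
1. enqueue(41): size=1
2. enqueue(86): size=2
3. enqueue(37): size=3
4. enqueue(58): size=3=cap → OVERFLOW (fail)
5. enqueue(43): size=3=cap → OVERFLOW (fail)
6. enqueue(3): size=3=cap → OVERFLOW (fail)
7. dequeue(): size=2
8. dequeue(): size=1
9. enqueue(67): size=2
10. enqueue(95): size=3
11. dequeue(): size=2
12. enqueue(86): size=3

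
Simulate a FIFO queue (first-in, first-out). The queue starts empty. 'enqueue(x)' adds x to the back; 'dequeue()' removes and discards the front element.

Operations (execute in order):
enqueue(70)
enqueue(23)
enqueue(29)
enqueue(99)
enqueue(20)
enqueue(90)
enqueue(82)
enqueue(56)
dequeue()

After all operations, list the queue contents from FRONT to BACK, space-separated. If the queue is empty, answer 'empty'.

Answer: 23 29 99 20 90 82 56

Derivation:
enqueue(70): [70]
enqueue(23): [70, 23]
enqueue(29): [70, 23, 29]
enqueue(99): [70, 23, 29, 99]
enqueue(20): [70, 23, 29, 99, 20]
enqueue(90): [70, 23, 29, 99, 20, 90]
enqueue(82): [70, 23, 29, 99, 20, 90, 82]
enqueue(56): [70, 23, 29, 99, 20, 90, 82, 56]
dequeue(): [23, 29, 99, 20, 90, 82, 56]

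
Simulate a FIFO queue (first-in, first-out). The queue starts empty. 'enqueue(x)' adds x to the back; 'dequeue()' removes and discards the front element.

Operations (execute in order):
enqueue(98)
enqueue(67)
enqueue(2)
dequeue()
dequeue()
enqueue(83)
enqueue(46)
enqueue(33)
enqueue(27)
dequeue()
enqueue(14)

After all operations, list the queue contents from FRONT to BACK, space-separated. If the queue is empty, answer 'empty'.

enqueue(98): [98]
enqueue(67): [98, 67]
enqueue(2): [98, 67, 2]
dequeue(): [67, 2]
dequeue(): [2]
enqueue(83): [2, 83]
enqueue(46): [2, 83, 46]
enqueue(33): [2, 83, 46, 33]
enqueue(27): [2, 83, 46, 33, 27]
dequeue(): [83, 46, 33, 27]
enqueue(14): [83, 46, 33, 27, 14]

Answer: 83 46 33 27 14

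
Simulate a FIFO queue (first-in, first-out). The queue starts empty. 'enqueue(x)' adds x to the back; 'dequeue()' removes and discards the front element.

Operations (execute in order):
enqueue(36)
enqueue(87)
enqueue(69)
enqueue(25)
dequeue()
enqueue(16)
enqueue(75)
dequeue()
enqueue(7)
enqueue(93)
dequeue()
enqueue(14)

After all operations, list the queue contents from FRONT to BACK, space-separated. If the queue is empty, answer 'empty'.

Answer: 25 16 75 7 93 14

Derivation:
enqueue(36): [36]
enqueue(87): [36, 87]
enqueue(69): [36, 87, 69]
enqueue(25): [36, 87, 69, 25]
dequeue(): [87, 69, 25]
enqueue(16): [87, 69, 25, 16]
enqueue(75): [87, 69, 25, 16, 75]
dequeue(): [69, 25, 16, 75]
enqueue(7): [69, 25, 16, 75, 7]
enqueue(93): [69, 25, 16, 75, 7, 93]
dequeue(): [25, 16, 75, 7, 93]
enqueue(14): [25, 16, 75, 7, 93, 14]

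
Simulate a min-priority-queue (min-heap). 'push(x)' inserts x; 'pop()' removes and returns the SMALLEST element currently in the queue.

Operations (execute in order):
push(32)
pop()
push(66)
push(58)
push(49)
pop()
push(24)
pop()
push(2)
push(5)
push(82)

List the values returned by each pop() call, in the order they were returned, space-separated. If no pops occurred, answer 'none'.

push(32): heap contents = [32]
pop() → 32: heap contents = []
push(66): heap contents = [66]
push(58): heap contents = [58, 66]
push(49): heap contents = [49, 58, 66]
pop() → 49: heap contents = [58, 66]
push(24): heap contents = [24, 58, 66]
pop() → 24: heap contents = [58, 66]
push(2): heap contents = [2, 58, 66]
push(5): heap contents = [2, 5, 58, 66]
push(82): heap contents = [2, 5, 58, 66, 82]

Answer: 32 49 24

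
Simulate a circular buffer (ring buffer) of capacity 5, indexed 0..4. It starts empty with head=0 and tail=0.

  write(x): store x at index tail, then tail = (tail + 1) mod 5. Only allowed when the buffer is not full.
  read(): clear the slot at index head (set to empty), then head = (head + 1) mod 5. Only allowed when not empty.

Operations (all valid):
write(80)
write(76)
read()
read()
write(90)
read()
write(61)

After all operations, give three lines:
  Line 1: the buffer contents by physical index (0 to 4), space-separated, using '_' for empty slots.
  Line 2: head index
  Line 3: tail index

Answer: _ _ _ 61 _
3
4

Derivation:
write(80): buf=[80 _ _ _ _], head=0, tail=1, size=1
write(76): buf=[80 76 _ _ _], head=0, tail=2, size=2
read(): buf=[_ 76 _ _ _], head=1, tail=2, size=1
read(): buf=[_ _ _ _ _], head=2, tail=2, size=0
write(90): buf=[_ _ 90 _ _], head=2, tail=3, size=1
read(): buf=[_ _ _ _ _], head=3, tail=3, size=0
write(61): buf=[_ _ _ 61 _], head=3, tail=4, size=1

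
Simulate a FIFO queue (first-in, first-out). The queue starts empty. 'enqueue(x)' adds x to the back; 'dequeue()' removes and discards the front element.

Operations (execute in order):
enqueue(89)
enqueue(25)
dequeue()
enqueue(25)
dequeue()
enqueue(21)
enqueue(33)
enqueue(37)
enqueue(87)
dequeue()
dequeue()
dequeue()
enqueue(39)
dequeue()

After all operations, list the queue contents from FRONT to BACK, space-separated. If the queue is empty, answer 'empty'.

enqueue(89): [89]
enqueue(25): [89, 25]
dequeue(): [25]
enqueue(25): [25, 25]
dequeue(): [25]
enqueue(21): [25, 21]
enqueue(33): [25, 21, 33]
enqueue(37): [25, 21, 33, 37]
enqueue(87): [25, 21, 33, 37, 87]
dequeue(): [21, 33, 37, 87]
dequeue(): [33, 37, 87]
dequeue(): [37, 87]
enqueue(39): [37, 87, 39]
dequeue(): [87, 39]

Answer: 87 39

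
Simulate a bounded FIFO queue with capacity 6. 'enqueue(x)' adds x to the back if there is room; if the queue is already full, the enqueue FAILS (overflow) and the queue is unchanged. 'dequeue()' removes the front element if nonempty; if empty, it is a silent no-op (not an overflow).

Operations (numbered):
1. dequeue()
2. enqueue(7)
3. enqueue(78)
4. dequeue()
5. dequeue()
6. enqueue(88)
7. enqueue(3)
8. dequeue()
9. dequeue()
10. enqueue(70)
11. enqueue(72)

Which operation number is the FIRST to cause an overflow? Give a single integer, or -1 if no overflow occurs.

Answer: -1

Derivation:
1. dequeue(): empty, no-op, size=0
2. enqueue(7): size=1
3. enqueue(78): size=2
4. dequeue(): size=1
5. dequeue(): size=0
6. enqueue(88): size=1
7. enqueue(3): size=2
8. dequeue(): size=1
9. dequeue(): size=0
10. enqueue(70): size=1
11. enqueue(72): size=2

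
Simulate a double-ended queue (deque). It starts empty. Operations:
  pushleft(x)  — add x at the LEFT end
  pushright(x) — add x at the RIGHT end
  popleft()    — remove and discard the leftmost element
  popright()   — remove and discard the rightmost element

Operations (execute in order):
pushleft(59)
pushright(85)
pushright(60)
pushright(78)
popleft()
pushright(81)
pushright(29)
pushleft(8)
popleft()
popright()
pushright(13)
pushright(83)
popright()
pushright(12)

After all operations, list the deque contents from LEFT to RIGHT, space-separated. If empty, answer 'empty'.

pushleft(59): [59]
pushright(85): [59, 85]
pushright(60): [59, 85, 60]
pushright(78): [59, 85, 60, 78]
popleft(): [85, 60, 78]
pushright(81): [85, 60, 78, 81]
pushright(29): [85, 60, 78, 81, 29]
pushleft(8): [8, 85, 60, 78, 81, 29]
popleft(): [85, 60, 78, 81, 29]
popright(): [85, 60, 78, 81]
pushright(13): [85, 60, 78, 81, 13]
pushright(83): [85, 60, 78, 81, 13, 83]
popright(): [85, 60, 78, 81, 13]
pushright(12): [85, 60, 78, 81, 13, 12]

Answer: 85 60 78 81 13 12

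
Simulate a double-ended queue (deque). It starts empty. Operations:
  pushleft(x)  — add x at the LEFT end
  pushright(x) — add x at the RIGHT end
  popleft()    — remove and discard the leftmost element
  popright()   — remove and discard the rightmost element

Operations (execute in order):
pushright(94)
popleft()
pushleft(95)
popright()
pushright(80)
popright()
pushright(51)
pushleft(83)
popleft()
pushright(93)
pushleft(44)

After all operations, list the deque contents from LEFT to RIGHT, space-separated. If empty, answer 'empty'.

pushright(94): [94]
popleft(): []
pushleft(95): [95]
popright(): []
pushright(80): [80]
popright(): []
pushright(51): [51]
pushleft(83): [83, 51]
popleft(): [51]
pushright(93): [51, 93]
pushleft(44): [44, 51, 93]

Answer: 44 51 93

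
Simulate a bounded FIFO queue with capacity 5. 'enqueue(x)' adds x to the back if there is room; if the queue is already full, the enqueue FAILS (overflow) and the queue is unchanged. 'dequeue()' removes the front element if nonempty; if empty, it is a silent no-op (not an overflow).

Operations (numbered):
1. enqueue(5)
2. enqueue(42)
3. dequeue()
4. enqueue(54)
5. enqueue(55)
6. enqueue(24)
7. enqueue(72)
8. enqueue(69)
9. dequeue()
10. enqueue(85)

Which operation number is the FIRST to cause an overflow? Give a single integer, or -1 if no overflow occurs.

1. enqueue(5): size=1
2. enqueue(42): size=2
3. dequeue(): size=1
4. enqueue(54): size=2
5. enqueue(55): size=3
6. enqueue(24): size=4
7. enqueue(72): size=5
8. enqueue(69): size=5=cap → OVERFLOW (fail)
9. dequeue(): size=4
10. enqueue(85): size=5

Answer: 8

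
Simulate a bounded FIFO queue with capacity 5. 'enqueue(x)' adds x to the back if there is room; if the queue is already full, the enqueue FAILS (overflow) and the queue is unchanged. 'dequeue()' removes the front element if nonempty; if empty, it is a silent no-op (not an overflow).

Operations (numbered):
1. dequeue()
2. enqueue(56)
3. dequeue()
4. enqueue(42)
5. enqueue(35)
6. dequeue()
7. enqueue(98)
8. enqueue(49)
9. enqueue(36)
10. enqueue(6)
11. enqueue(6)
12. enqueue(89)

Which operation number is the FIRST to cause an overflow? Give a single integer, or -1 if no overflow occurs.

1. dequeue(): empty, no-op, size=0
2. enqueue(56): size=1
3. dequeue(): size=0
4. enqueue(42): size=1
5. enqueue(35): size=2
6. dequeue(): size=1
7. enqueue(98): size=2
8. enqueue(49): size=3
9. enqueue(36): size=4
10. enqueue(6): size=5
11. enqueue(6): size=5=cap → OVERFLOW (fail)
12. enqueue(89): size=5=cap → OVERFLOW (fail)

Answer: 11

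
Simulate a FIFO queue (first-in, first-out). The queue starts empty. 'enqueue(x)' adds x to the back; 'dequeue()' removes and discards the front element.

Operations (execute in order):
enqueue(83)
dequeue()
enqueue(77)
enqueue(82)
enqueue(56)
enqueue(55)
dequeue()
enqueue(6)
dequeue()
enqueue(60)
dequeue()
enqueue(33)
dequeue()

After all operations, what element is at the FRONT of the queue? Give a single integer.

Answer: 6

Derivation:
enqueue(83): queue = [83]
dequeue(): queue = []
enqueue(77): queue = [77]
enqueue(82): queue = [77, 82]
enqueue(56): queue = [77, 82, 56]
enqueue(55): queue = [77, 82, 56, 55]
dequeue(): queue = [82, 56, 55]
enqueue(6): queue = [82, 56, 55, 6]
dequeue(): queue = [56, 55, 6]
enqueue(60): queue = [56, 55, 6, 60]
dequeue(): queue = [55, 6, 60]
enqueue(33): queue = [55, 6, 60, 33]
dequeue(): queue = [6, 60, 33]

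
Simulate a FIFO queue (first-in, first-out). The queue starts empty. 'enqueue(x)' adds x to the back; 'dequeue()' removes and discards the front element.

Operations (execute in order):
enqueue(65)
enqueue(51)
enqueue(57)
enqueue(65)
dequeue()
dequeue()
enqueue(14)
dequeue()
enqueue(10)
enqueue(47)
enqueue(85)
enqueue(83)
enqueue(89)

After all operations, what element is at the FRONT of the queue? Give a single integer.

enqueue(65): queue = [65]
enqueue(51): queue = [65, 51]
enqueue(57): queue = [65, 51, 57]
enqueue(65): queue = [65, 51, 57, 65]
dequeue(): queue = [51, 57, 65]
dequeue(): queue = [57, 65]
enqueue(14): queue = [57, 65, 14]
dequeue(): queue = [65, 14]
enqueue(10): queue = [65, 14, 10]
enqueue(47): queue = [65, 14, 10, 47]
enqueue(85): queue = [65, 14, 10, 47, 85]
enqueue(83): queue = [65, 14, 10, 47, 85, 83]
enqueue(89): queue = [65, 14, 10, 47, 85, 83, 89]

Answer: 65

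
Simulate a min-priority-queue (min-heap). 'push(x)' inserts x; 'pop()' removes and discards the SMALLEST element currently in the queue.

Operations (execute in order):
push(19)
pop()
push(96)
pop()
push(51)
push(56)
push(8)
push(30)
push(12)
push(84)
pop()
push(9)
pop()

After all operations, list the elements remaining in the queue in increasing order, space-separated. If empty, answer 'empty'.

push(19): heap contents = [19]
pop() → 19: heap contents = []
push(96): heap contents = [96]
pop() → 96: heap contents = []
push(51): heap contents = [51]
push(56): heap contents = [51, 56]
push(8): heap contents = [8, 51, 56]
push(30): heap contents = [8, 30, 51, 56]
push(12): heap contents = [8, 12, 30, 51, 56]
push(84): heap contents = [8, 12, 30, 51, 56, 84]
pop() → 8: heap contents = [12, 30, 51, 56, 84]
push(9): heap contents = [9, 12, 30, 51, 56, 84]
pop() → 9: heap contents = [12, 30, 51, 56, 84]

Answer: 12 30 51 56 84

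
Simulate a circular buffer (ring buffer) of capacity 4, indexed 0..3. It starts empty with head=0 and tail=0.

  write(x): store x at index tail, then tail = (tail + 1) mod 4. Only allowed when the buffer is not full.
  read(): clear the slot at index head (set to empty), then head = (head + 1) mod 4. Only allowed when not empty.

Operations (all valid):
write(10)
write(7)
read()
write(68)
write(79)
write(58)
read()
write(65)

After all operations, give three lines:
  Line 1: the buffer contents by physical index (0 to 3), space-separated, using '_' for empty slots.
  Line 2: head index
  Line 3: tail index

Answer: 58 65 68 79
2
2

Derivation:
write(10): buf=[10 _ _ _], head=0, tail=1, size=1
write(7): buf=[10 7 _ _], head=0, tail=2, size=2
read(): buf=[_ 7 _ _], head=1, tail=2, size=1
write(68): buf=[_ 7 68 _], head=1, tail=3, size=2
write(79): buf=[_ 7 68 79], head=1, tail=0, size=3
write(58): buf=[58 7 68 79], head=1, tail=1, size=4
read(): buf=[58 _ 68 79], head=2, tail=1, size=3
write(65): buf=[58 65 68 79], head=2, tail=2, size=4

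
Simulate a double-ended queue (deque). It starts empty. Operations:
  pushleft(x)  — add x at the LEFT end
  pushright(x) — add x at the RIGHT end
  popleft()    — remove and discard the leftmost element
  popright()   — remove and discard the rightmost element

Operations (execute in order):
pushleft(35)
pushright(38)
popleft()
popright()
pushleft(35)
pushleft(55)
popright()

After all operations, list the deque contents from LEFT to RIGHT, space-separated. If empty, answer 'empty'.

pushleft(35): [35]
pushright(38): [35, 38]
popleft(): [38]
popright(): []
pushleft(35): [35]
pushleft(55): [55, 35]
popright(): [55]

Answer: 55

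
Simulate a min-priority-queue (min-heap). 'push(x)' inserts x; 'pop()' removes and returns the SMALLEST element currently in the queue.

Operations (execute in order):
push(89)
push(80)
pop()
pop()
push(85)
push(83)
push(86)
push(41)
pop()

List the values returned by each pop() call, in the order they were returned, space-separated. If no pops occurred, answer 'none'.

Answer: 80 89 41

Derivation:
push(89): heap contents = [89]
push(80): heap contents = [80, 89]
pop() → 80: heap contents = [89]
pop() → 89: heap contents = []
push(85): heap contents = [85]
push(83): heap contents = [83, 85]
push(86): heap contents = [83, 85, 86]
push(41): heap contents = [41, 83, 85, 86]
pop() → 41: heap contents = [83, 85, 86]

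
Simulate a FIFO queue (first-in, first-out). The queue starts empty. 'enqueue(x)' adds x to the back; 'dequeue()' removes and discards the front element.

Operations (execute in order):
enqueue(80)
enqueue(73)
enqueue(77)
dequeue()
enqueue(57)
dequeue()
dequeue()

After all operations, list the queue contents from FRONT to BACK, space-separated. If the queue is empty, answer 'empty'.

Answer: 57

Derivation:
enqueue(80): [80]
enqueue(73): [80, 73]
enqueue(77): [80, 73, 77]
dequeue(): [73, 77]
enqueue(57): [73, 77, 57]
dequeue(): [77, 57]
dequeue(): [57]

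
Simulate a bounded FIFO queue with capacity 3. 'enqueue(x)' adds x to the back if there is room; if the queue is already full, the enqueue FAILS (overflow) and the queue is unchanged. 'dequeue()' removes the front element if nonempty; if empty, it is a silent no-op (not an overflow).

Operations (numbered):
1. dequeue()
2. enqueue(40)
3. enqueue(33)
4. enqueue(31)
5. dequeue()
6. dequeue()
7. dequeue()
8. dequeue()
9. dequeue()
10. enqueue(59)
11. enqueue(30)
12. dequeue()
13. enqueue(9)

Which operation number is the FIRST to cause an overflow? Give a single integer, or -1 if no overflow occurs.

1. dequeue(): empty, no-op, size=0
2. enqueue(40): size=1
3. enqueue(33): size=2
4. enqueue(31): size=3
5. dequeue(): size=2
6. dequeue(): size=1
7. dequeue(): size=0
8. dequeue(): empty, no-op, size=0
9. dequeue(): empty, no-op, size=0
10. enqueue(59): size=1
11. enqueue(30): size=2
12. dequeue(): size=1
13. enqueue(9): size=2

Answer: -1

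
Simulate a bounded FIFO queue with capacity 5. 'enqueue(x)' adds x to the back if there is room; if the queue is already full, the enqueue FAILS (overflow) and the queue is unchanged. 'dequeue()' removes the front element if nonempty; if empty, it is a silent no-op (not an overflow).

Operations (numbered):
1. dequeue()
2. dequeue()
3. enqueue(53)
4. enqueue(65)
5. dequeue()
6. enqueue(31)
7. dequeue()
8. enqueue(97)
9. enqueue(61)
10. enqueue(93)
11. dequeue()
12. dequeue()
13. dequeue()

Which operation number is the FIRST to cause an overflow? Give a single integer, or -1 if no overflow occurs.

Answer: -1

Derivation:
1. dequeue(): empty, no-op, size=0
2. dequeue(): empty, no-op, size=0
3. enqueue(53): size=1
4. enqueue(65): size=2
5. dequeue(): size=1
6. enqueue(31): size=2
7. dequeue(): size=1
8. enqueue(97): size=2
9. enqueue(61): size=3
10. enqueue(93): size=4
11. dequeue(): size=3
12. dequeue(): size=2
13. dequeue(): size=1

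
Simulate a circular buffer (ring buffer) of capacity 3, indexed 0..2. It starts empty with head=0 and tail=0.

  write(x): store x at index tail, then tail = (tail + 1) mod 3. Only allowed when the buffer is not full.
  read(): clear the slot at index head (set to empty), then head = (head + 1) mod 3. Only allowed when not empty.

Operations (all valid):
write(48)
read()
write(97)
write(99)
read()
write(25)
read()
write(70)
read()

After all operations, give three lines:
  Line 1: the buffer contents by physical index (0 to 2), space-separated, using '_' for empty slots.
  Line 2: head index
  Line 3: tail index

write(48): buf=[48 _ _], head=0, tail=1, size=1
read(): buf=[_ _ _], head=1, tail=1, size=0
write(97): buf=[_ 97 _], head=1, tail=2, size=1
write(99): buf=[_ 97 99], head=1, tail=0, size=2
read(): buf=[_ _ 99], head=2, tail=0, size=1
write(25): buf=[25 _ 99], head=2, tail=1, size=2
read(): buf=[25 _ _], head=0, tail=1, size=1
write(70): buf=[25 70 _], head=0, tail=2, size=2
read(): buf=[_ 70 _], head=1, tail=2, size=1

Answer: _ 70 _
1
2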